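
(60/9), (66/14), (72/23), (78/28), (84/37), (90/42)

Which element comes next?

First slot: 60, 66, 72, 78, 84, 90 → 96 (+6 each step).
Second slot: 9, 14, 23, 28, 37, 42 → 51 (alternating steps +5, +9, +5, +9, …).
So the next element is (96/51).

(96/51)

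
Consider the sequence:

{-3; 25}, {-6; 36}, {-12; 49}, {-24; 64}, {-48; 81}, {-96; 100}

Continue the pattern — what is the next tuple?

First value goes -3, -6, -12, -24, -48, -96 → -192 (×2 each step).
Second value: 25, 36, 49, 64, 81, 100 → 121 (perfect squares: 5², 6², 7², …).
So the next tuple is {-192; 121}.

{-192; 121}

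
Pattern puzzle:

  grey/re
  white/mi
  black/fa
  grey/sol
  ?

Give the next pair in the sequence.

Shade: repeats grey → white → black; grey, white, black, grey → white.
Note: re, mi, fa, sol → la (runs through the solfège scale do→ti).
Combining the parts gives white/la.

white/la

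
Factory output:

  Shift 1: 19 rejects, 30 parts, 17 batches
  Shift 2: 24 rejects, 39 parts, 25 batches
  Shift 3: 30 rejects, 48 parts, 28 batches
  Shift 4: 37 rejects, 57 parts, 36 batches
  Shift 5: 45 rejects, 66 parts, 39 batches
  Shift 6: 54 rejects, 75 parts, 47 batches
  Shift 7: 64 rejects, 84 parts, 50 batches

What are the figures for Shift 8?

75 rejects, 93 parts, 58 batches

Rejects goes 19, 24, 30, 37, 45, 54, 64 → 75 (differences are 5, 6, 7, … (increasing by 1 each time)).
For the parts, +9 each step: 30, 39, 48, 57, 66, 75, 84 → 93.
Batches: 17, 25, 28, 36, 39, 47, 50 → 58 (alternating steps +8, +3, +8, +3, …).
So the next record is 75 rejects, 93 parts, 58 batches.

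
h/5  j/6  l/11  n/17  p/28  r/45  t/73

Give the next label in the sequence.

Letter: letters move forward 2 places in the alphabet, so h, j, l, n, p, r, t → v.
For the second component, each term is the sum of the two before it: 5, 6, 11, 17, 28, 45, 73 → 118.
Combining the parts gives v/118.

v/118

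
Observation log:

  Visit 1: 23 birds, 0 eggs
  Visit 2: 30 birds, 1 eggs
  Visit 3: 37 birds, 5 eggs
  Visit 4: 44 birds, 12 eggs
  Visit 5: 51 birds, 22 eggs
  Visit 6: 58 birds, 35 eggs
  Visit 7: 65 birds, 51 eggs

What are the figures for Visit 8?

72 birds, 70 eggs

Birds: +7 each step; 23, 30, 37, 44, 51, 58, 65 → 72.
For the eggs, differences are 1, 4, 7, … (increasing by 3 each time): 0, 1, 5, 12, 22, 35, 51 → 70.
Putting it together: 72 birds, 70 eggs.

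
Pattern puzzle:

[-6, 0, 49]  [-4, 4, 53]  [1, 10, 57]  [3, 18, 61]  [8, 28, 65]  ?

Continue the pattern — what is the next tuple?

For the first part, alternating steps +2, +5, +2, +5, …: -6, -4, 1, 3, 8 → 10.
Second part — differences are 4, 6, 8, … (increasing by 2 each time): 0, 4, 10, 18, 28 → 40.
Third part: +4 each step, so 49, 53, 57, 61, 65 → 69.
Combining the parts gives [10, 40, 69].

[10, 40, 69]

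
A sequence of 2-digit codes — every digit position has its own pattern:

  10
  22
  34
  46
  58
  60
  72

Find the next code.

84

First digit: 1, 2, 3, 4, 5, 6, 7 → 8 (+1 each step, mod 10).
Second digit — +2 each step, mod 10: 0, 2, 4, 6, 8, 0, 2 → 4.
Combining the parts gives 84.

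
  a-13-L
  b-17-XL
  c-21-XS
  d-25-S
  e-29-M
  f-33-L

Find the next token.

Letter: letters move forward 1 place in the alphabet, so a, b, c, d, e, f → g.
Second component — +4 each step: 13, 17, 21, 25, 29, 33 → 37.
Size — repeats L → XL → XS → S → M: L, XL, XS, S, M, L → XL.
Combining the parts gives g-37-XL.

g-37-XL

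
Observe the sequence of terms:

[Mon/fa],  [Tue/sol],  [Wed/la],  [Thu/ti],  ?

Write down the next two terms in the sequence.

Day: Mon, Tue, Wed, Thu → Fri → Sat (runs through the weekdays Mon→Sun).
Note — runs through the solfège scale do→ti: fa, sol, la, ti → do → re.
So the next two terms are [Fri/do] and [Sat/re].

[Fri/do], [Sat/re]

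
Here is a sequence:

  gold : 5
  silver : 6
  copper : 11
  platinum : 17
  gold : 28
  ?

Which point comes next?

silver : 45

Metal — repeats gold → silver → copper → platinum: gold, silver, copper, platinum, gold → silver.
For the second coordinate, each term is the sum of the two before it: 5, 6, 11, 17, 28 → 45.
Putting it together: silver : 45.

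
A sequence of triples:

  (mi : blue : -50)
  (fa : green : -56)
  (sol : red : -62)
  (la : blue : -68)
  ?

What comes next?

Note — runs through the solfège scale do→ti: mi, fa, sol, la → ti.
Colour: blue, green, red, blue → green (repeats blue → green → red).
For the third component, −6 each step: -50, -56, -62, -68 → -74.
Combining the parts gives (ti : green : -74).

(ti : green : -74)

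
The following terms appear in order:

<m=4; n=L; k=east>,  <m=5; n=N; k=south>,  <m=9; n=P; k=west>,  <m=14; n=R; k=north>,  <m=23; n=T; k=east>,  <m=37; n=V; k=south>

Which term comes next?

<m=60; n=X; k=west>

M: each term is the sum of the two before it, so 4, 5, 9, 14, 23, 37 → 60.
N: letters move forward 2 places in the alphabet; L, N, P, R, T, V → X.
K: repeats east → south → west → north, so east, south, west, north, east, south → west.
So the next term is <m=60; n=X; k=west>.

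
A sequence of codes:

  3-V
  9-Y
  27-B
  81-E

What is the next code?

First component — ×3 each step: 3, 9, 27, 81 → 243.
Letter: letters move forward 3 places in the alphabet, wrapping Z→A, so V, Y, B, E → H.
Combining the parts gives 243-H.

243-H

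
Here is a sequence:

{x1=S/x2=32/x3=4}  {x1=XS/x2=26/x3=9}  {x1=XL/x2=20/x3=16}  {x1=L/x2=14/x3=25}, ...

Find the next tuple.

{x1=M/x2=8/x3=36}

X1 goes S, XS, XL, L → M (runs backward through clothing sizes XS→XL).
X2 — −6 each step: 32, 26, 20, 14 → 8.
X3: 4, 9, 16, 25 → 36 (perfect squares: 2², 3², 4², …).
Combining the parts gives {x1=M/x2=8/x3=36}.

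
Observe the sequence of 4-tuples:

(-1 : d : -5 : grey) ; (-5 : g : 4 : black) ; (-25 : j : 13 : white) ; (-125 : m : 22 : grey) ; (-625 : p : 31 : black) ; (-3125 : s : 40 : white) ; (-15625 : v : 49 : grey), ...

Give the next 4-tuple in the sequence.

(-78125 : y : 58 : black)

First coordinate: ×5 each step, so -1, -5, -25, -125, -625, -3125, -15625 → -78125.
Letter goes d, g, j, m, p, s, v → y (letters move forward 3 places in the alphabet).
Third coordinate: +9 each step, so -5, 4, 13, 22, 31, 40, 49 → 58.
Shade goes grey, black, white, grey, black, white, grey → black (repeats grey → black → white).
Combining the parts gives (-78125 : y : 58 : black).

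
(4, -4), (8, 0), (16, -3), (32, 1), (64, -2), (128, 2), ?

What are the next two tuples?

(256, -1), (512, 3)

First slot — ×2 each step: 4, 8, 16, 32, 64, 128 → 256 → 512.
Second slot: alternating steps +4, −3, +4, −3, …, so -4, 0, -3, 1, -2, 2 → -1 → 3.
So the next two tuples are (256, -1) and (512, 3).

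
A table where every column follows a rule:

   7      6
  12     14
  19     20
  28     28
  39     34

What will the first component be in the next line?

First component — differences are 5, 7, 9, … (increasing by 2 each time): 7, 12, 19, 28, 39 → 52.
Second component: alternating steps +8, +6, +8, +6, …, so 6, 14, 20, 28, 34 → 42.

52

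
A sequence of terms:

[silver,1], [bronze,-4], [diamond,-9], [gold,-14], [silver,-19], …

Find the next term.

Rank: repeats silver → bronze → diamond → gold, so silver, bronze, diamond, gold, silver → bronze.
For the second component, −5 each step: 1, -4, -9, -14, -19 → -24.
Combining the parts gives [bronze,-24].

[bronze,-24]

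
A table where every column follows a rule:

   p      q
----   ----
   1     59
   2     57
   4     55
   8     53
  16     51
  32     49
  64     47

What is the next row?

128  45

Column p: 1, 2, 4, 8, 16, 32, 64 → 128 (×2 each step).
For the column q, −2 each step: 59, 57, 55, 53, 51, 49, 47 → 45.
Putting it together: 128  45.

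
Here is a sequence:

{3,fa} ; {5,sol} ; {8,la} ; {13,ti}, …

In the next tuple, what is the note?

First coordinate — each term is the sum of the two before it: 3, 5, 8, 13 → 21.
Note: fa, sol, la, ti → do (runs through the solfège scale do→ti).

do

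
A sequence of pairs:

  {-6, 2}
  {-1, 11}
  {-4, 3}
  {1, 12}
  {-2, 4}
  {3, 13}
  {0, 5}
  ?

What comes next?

{5, 14}

First component: -6, -1, -4, 1, -2, 3, 0 → 5 (alternating steps +5, −3, +5, −3, …).
Second component: alternating steps +9, −8, +9, −8, …, so 2, 11, 3, 12, 4, 13, 5 → 14.
So the next pair is {5, 14}.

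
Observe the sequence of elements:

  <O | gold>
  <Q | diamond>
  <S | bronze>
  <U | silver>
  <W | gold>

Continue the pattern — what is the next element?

Letter: O, Q, S, U, W → Y (letters move forward 2 places in the alphabet).
Rank goes gold, diamond, bronze, silver, gold → diamond (repeats gold → diamond → bronze → silver).
Putting it together: <Y | diamond>.

<Y | diamond>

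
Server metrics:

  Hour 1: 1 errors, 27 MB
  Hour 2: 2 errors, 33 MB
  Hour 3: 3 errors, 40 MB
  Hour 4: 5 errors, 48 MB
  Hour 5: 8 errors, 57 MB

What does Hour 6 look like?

13 errors, 67 MB

For the errors, each term is the sum of the two before it: 1, 2, 3, 5, 8 → 13.
MB: differences are 6, 7, 8, … (increasing by 1 each time); 27, 33, 40, 48, 57 → 67.
Combining the parts gives 13 errors, 67 MB.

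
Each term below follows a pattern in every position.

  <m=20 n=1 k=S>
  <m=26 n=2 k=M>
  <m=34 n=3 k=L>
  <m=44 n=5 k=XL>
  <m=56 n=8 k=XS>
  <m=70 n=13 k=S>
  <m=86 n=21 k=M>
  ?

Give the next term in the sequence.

M goes 20, 26, 34, 44, 56, 70, 86 → 104 (differences are 6, 8, 10, … (increasing by 2 each time)).
N: each term is the sum of the two before it; 1, 2, 3, 5, 8, 13, 21 → 34.
K: S, M, L, XL, XS, S, M → L (repeats S → M → L → XL → XS).
So the next term is <m=104 n=34 k=L>.

<m=104 n=34 k=L>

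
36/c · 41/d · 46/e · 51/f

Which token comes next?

First component — +5 each step: 36, 41, 46, 51 → 56.
Letter: letters move forward 1 place in the alphabet, so c, d, e, f → g.
Putting it together: 56/g.

56/g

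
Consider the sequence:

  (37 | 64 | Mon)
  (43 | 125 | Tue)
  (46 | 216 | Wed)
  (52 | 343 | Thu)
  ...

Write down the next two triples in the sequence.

(55 | 512 | Fri), (61 | 729 | Sat)

First slot: 37, 43, 46, 52 → 55 → 61 (alternating steps +6, +3, +6, +3, …).
Second slot goes 64, 125, 216, 343 → 512 → 729 (perfect cubes: 4³, 5³, 6³, …).
For the day, runs through the weekdays Mon→Sun: Mon, Tue, Wed, Thu → Fri → Sat.
So the next two triples are (55 | 512 | Fri) and (61 | 729 | Sat).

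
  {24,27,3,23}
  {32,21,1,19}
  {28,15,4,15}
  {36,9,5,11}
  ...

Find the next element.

{32,3,9,7}

First value: 24, 32, 28, 36 → 32 (alternating steps +8, −4, +8, −4, …).
Second value: −6 each step, so 27, 21, 15, 9 → 3.
Third value: each term is the sum of the two before it, so 3, 1, 4, 5 → 9.
Fourth value: −4 each step, so 23, 19, 15, 11 → 7.
Putting it together: {32,3,9,7}.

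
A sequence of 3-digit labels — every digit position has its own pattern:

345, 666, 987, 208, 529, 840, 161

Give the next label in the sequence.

482

First digit: +3 each step, mod 10, so 3, 6, 9, 2, 5, 8, 1 → 4.
Second digit: +2 each step, mod 10, so 4, 6, 8, 0, 2, 4, 6 → 8.
Third digit: +1 each step, mod 10, so 5, 6, 7, 8, 9, 0, 1 → 2.
So the next label is 482.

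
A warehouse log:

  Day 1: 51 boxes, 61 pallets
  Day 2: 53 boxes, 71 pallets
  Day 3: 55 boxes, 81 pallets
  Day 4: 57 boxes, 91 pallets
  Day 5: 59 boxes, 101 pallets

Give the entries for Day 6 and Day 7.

Boxes goes 51, 53, 55, 57, 59 → 61 → 63 (+2 each step).
Pallets: 61, 71, 81, 91, 101 → 111 → 121 (+10 each step).
Putting the parts together: 61 boxes, 111 pallets and then 63 boxes, 121 pallets.

61 boxes, 111 pallets; 63 boxes, 121 pallets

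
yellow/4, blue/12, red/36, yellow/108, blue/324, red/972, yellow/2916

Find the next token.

blue/8748

Colour: repeats yellow → blue → red, so yellow, blue, red, yellow, blue, red, yellow → blue.
For the second component, ×3 each step: 4, 12, 36, 108, 324, 972, 2916 → 8748.
Putting it together: blue/8748.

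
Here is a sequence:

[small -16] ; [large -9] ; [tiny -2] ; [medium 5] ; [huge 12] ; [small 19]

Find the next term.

Size: repeats small → large → tiny → medium → huge, so small, large, tiny, medium, huge, small → large.
Second entry: +7 each step, so -16, -9, -2, 5, 12, 19 → 26.
Combining the parts gives [large 26].

[large 26]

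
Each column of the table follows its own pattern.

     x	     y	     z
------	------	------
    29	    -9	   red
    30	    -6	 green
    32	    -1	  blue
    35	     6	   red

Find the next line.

39  15  green

Column x: differences are 1, 2, 3, … (increasing by 1 each time); 29, 30, 32, 35 → 39.
Column y — differences are 3, 5, 7, … (increasing by 2 each time): -9, -6, -1, 6 → 15.
Column z: repeats red → green → blue, so red, green, blue, red → green.
So the next line is 39  15  green.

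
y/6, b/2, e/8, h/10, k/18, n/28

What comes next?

q/46

Letter: y, b, e, h, k, n → q (letters move forward 3 places in the alphabet, wrapping Z→A).
Second component: each term is the sum of the two before it; 6, 2, 8, 10, 18, 28 → 46.
So the next token is q/46.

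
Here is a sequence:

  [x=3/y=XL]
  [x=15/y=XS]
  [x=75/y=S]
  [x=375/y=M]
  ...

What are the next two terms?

X: ×5 each step, so 3, 15, 75, 375 → 1875 → 9375.
Y goes XL, XS, S, M → L → XL (runs through clothing sizes XS→XL).
So the next two terms are [x=1875/y=L] and [x=9375/y=XL].

[x=1875/y=L], [x=9375/y=XL]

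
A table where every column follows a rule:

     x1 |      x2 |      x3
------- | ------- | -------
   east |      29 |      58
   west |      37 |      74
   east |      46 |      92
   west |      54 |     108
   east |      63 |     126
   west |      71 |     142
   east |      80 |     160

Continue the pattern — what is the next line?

Column x1: alternates east ↔ west, so east, west, east, west, east, west, east → west.
Column x2: alternating steps +8, +9, +8, +9, …; 29, 37, 46, 54, 63, 71, 80 → 88.
Column x3 goes 58, 74, 92, 108, 126, 142, 160 → 176 (always 2 × the column x2).
Putting it together: west  88  176.

west  88  176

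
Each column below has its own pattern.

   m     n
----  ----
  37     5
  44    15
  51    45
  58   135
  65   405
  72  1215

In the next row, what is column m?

Column m: +7 each step; 37, 44, 51, 58, 65, 72 → 79.

79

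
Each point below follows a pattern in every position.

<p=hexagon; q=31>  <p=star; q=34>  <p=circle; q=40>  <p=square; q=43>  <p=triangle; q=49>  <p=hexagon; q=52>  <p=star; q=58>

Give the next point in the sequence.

For the p, repeats hexagon → star → circle → square → triangle: hexagon, star, circle, square, triangle, hexagon, star → circle.
For the q, alternating steps +3, +6, +3, +6, …: 31, 34, 40, 43, 49, 52, 58 → 61.
Combining the parts gives <p=circle; q=61>.

<p=circle; q=61>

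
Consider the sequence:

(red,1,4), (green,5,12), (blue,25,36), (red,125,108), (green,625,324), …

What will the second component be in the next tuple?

Colour — repeats red → green → blue: red, green, blue, red, green → blue.
Second component: 1, 5, 25, 125, 625 → 3125 (×5 each step).
Third component goes 4, 12, 36, 108, 324 → 972 (×3 each step).

3125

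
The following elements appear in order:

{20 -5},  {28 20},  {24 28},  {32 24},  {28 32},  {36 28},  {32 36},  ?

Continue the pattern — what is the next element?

{40 32}

First component: alternating steps +8, −4, +8, −4, …, so 20, 28, 24, 32, 28, 36, 32 → 40.
Second component: -5, 20, 28, 24, 32, 28, 36 → 32 (always the previous value of the first component).
So the next element is {40 32}.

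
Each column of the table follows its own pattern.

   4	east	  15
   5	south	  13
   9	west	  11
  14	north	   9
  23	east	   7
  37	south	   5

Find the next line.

60  west  3

First component — each term is the sum of the two before it: 4, 5, 9, 14, 23, 37 → 60.
Direction — repeats east → south → west → north: east, south, west, north, east, south → west.
Third component goes 15, 13, 11, 9, 7, 5 → 3 (−2 each step).
Combining the parts gives 60  west  3.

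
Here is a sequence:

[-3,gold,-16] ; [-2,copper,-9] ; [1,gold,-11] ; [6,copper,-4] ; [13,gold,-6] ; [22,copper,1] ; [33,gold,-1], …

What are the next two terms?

[46,copper,6], [61,gold,4]

For the first entry, differences are 1, 3, 5, … (increasing by 2 each time): -3, -2, 1, 6, 13, 22, 33 → 46 → 61.
Metal goes gold, copper, gold, copper, gold, copper, gold → copper → gold (alternates gold ↔ copper).
Third entry: alternating steps +7, −2, +7, −2, …, so -16, -9, -11, -4, -6, 1, -1 → 6 → 4.
So the next two terms are [46,copper,6] and [61,gold,4].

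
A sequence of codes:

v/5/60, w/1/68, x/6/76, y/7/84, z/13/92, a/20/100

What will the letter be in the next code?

Letter goes v, w, x, y, z, a → b (letters move forward 1 place in the alphabet, wrapping Z→A).

b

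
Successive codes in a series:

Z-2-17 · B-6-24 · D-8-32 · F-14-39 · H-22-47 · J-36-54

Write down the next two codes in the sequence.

Letter — letters move forward 2 places in the alphabet, wrapping Z→A: Z, B, D, F, H, J → L → N.
For the second component, each term is the sum of the two before it: 2, 6, 8, 14, 22, 36 → 58 → 94.
Third component goes 17, 24, 32, 39, 47, 54 → 62 → 69 (alternating steps +7, +8, +7, +8, …).
Putting the parts together: L-58-62 and then N-94-69.

L-58-62, N-94-69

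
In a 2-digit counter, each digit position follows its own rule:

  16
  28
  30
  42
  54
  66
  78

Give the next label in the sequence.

80

First digit goes 1, 2, 3, 4, 5, 6, 7 → 8 (+1 each step, mod 10).
Second digit: 6, 8, 0, 2, 4, 6, 8 → 0 (+2 each step, mod 10).
Putting it together: 80.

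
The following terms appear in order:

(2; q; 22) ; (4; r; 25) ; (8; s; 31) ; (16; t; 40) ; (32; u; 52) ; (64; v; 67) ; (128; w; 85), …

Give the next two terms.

First coordinate — ×2 each step: 2, 4, 8, 16, 32, 64, 128 → 256 → 512.
Letter — letters move forward 1 place in the alphabet: q, r, s, t, u, v, w → x → y.
Third coordinate: 22, 25, 31, 40, 52, 67, 85 → 106 → 130 (differences are 3, 6, 9, … (increasing by 3 each time)).
Putting the parts together: (256; x; 106) and then (512; y; 130).

(256; x; 106), (512; y; 130)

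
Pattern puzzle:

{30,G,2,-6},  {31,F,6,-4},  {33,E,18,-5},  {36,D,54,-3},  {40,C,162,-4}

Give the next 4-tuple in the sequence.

First component: differences are 1, 2, 3, … (increasing by 1 each time), so 30, 31, 33, 36, 40 → 45.
Letter goes G, F, E, D, C → B (letters move back 1 place in the alphabet).
Third component: ×3 each step; 2, 6, 18, 54, 162 → 486.
Fourth component: -6, -4, -5, -3, -4 → -2 (alternating steps +2, −1, +2, −1, …).
So the next 4-tuple is {45,B,486,-2}.

{45,B,486,-2}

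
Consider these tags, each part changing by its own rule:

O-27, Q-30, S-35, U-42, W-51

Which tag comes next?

Y-62

For the letter, letters move forward 2 places in the alphabet: O, Q, S, U, W → Y.
Second component: differences are 3, 5, 7, … (increasing by 2 each time), so 27, 30, 35, 42, 51 → 62.
So the next tag is Y-62.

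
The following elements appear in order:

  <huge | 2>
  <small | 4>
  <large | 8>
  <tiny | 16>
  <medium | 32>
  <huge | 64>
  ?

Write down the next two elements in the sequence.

<small | 128>, <large | 256>

Size — repeats huge → small → large → tiny → medium: huge, small, large, tiny, medium, huge → small → large.
For the second slot, ×2 each step: 2, 4, 8, 16, 32, 64 → 128 → 256.
So the next two elements are <small | 128> and <large | 256>.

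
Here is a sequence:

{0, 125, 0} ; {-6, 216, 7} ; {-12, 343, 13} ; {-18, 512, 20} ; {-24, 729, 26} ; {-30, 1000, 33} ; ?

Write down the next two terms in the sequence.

{-36, 1331, 39}, {-42, 1728, 46}

First entry — −6 each step: 0, -6, -12, -18, -24, -30 → -36 → -42.
Second entry: perfect cubes: 5³, 6³, 7³, …; 125, 216, 343, 512, 729, 1000 → 1331 → 1728.
For the third entry, alternating steps +7, +6, +7, +6, …: 0, 7, 13, 20, 26, 33 → 39 → 46.
Putting the parts together: {-36, 1331, 39} and then {-42, 1728, 46}.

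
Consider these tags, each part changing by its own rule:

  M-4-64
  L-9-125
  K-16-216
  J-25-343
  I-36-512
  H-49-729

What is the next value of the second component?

For the letter, letters move back 1 place in the alphabet: M, L, K, J, I, H → G.
For the second component, perfect squares: 2², 3², 4², …: 4, 9, 16, 25, 36, 49 → 64.
Third component: perfect cubes: 4³, 5³, 6³, …; 64, 125, 216, 343, 512, 729 → 1000.

64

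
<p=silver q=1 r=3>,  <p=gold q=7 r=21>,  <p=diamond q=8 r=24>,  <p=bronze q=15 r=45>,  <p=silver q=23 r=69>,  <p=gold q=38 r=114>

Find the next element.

<p=diamond q=61 r=183>

P: repeats silver → gold → diamond → bronze; silver, gold, diamond, bronze, silver, gold → diamond.
For the q, each term is the sum of the two before it: 1, 7, 8, 15, 23, 38 → 61.
R goes 3, 21, 24, 45, 69, 114 → 183 (always 3 × the q).
Combining the parts gives <p=diamond q=61 r=183>.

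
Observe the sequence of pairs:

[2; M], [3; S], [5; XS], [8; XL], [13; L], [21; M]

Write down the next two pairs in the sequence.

First entry goes 2, 3, 5, 8, 13, 21 → 34 → 55 (each term is the sum of the two before it).
Size: repeats M → S → XS → XL → L; M, S, XS, XL, L, M → S → XS.
Putting the parts together: [34; S] and then [55; XS].

[34; S], [55; XS]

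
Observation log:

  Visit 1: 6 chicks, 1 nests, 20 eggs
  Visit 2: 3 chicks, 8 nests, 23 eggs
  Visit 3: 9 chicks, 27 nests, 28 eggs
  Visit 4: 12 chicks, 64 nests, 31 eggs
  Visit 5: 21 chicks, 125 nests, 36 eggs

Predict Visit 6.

33 chicks, 216 nests, 39 eggs

Chicks — each term is the sum of the two before it: 6, 3, 9, 12, 21 → 33.
Nests goes 1, 8, 27, 64, 125 → 216 (perfect cubes: 1³, 2³, 3³, …).
Eggs: 20, 23, 28, 31, 36 → 39 (alternating steps +3, +5, +3, +5, …).
Putting it together: 33 chicks, 216 nests, 39 eggs.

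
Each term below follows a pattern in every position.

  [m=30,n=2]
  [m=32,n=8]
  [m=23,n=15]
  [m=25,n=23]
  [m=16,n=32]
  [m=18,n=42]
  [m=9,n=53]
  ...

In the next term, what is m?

11

M: alternating steps +2, −9, +2, −9, …; 30, 32, 23, 25, 16, 18, 9 → 11.
N — differences are 6, 7, 8, … (increasing by 1 each time): 2, 8, 15, 23, 32, 42, 53 → 65.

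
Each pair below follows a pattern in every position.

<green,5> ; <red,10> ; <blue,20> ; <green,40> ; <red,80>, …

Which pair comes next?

<blue,160>

For the colour, repeats green → red → blue: green, red, blue, green, red → blue.
Second entry: ×2 each step, so 5, 10, 20, 40, 80 → 160.
Combining the parts gives <blue,160>.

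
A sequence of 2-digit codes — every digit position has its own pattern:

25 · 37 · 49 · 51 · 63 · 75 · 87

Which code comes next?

99

First digit — +1 each step, mod 10: 2, 3, 4, 5, 6, 7, 8 → 9.
Second digit: 5, 7, 9, 1, 3, 5, 7 → 9 (+2 each step, mod 10).
Putting it together: 99.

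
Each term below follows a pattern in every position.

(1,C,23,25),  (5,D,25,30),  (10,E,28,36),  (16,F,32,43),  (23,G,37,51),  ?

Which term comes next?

(31,H,43,60)

First entry goes 1, 5, 10, 16, 23 → 31 (differences are 4, 5, 6, … (increasing by 1 each time)).
Letter: letters move forward 1 place in the alphabet; C, D, E, F, G → H.
Third entry: differences are 2, 3, 4, … (increasing by 1 each time); 23, 25, 28, 32, 37 → 43.
For the fourth entry, differences are 5, 6, 7, … (increasing by 1 each time): 25, 30, 36, 43, 51 → 60.
Combining the parts gives (31,H,43,60).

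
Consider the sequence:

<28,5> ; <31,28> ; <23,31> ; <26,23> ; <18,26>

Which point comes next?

<21,18>

For the first coordinate, alternating steps +3, −8, +3, −8, …: 28, 31, 23, 26, 18 → 21.
For the second coordinate, always the previous value of the first coordinate: 5, 28, 31, 23, 26 → 18.
Combining the parts gives <21,18>.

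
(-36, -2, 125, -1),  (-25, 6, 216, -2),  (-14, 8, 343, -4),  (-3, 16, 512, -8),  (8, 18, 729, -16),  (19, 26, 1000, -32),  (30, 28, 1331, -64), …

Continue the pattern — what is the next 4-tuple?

First value: -36, -25, -14, -3, 8, 19, 30 → 41 (+11 each step).
Second value: -2, 6, 8, 16, 18, 26, 28 → 36 (alternating steps +8, +2, +8, +2, …).
Third value: perfect cubes: 5³, 6³, 7³, …; 125, 216, 343, 512, 729, 1000, 1331 → 1728.
Fourth value — ×2 each step: -1, -2, -4, -8, -16, -32, -64 → -128.
Combining the parts gives (41, 36, 1728, -128).

(41, 36, 1728, -128)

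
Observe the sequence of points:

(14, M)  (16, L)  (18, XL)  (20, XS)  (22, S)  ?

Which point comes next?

(24, M)

First slot — +2 each step: 14, 16, 18, 20, 22 → 24.
Size: runs through clothing sizes XS→XL; M, L, XL, XS, S → M.
So the next point is (24, M).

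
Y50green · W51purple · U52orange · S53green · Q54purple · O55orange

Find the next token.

M56green

Letter — letters move back 2 places in the alphabet: Y, W, U, S, Q, O → M.
Second component goes 50, 51, 52, 53, 54, 55 → 56 (+1 each step).
Colour goes green, purple, orange, green, purple, orange → green (repeats green → purple → orange).
So the next token is M56green.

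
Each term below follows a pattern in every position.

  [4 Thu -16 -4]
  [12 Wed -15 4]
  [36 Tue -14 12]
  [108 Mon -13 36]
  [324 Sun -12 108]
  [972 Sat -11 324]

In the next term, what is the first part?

2916

First part: 4, 12, 36, 108, 324, 972 → 2916 (×3 each step).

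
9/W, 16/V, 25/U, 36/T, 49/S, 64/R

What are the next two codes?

First component: perfect squares: 3², 4², 5², …, so 9, 16, 25, 36, 49, 64 → 81 → 100.
Letter goes W, V, U, T, S, R → Q → P (letters move back 1 place in the alphabet).
So the next two codes are 81/Q and 100/P.

81/Q, 100/P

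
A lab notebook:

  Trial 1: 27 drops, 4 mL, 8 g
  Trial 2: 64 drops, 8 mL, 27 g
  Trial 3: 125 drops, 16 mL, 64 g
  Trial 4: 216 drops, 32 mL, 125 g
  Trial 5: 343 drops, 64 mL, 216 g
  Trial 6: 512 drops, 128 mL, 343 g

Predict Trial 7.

729 drops, 256 mL, 512 g

Drops: 27, 64, 125, 216, 343, 512 → 729 (perfect cubes: 3³, 4³, 5³, …).
For the mL, ×2 each step: 4, 8, 16, 32, 64, 128 → 256.
G: 8, 27, 64, 125, 216, 343 → 512 (always the previous value of the drops).
Combining the parts gives 729 drops, 256 mL, 512 g.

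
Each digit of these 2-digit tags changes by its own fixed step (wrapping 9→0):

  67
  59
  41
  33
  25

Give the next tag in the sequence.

17

For the first digit, −1 each step, mod 10: 6, 5, 4, 3, 2 → 1.
Second digit goes 7, 9, 1, 3, 5 → 7 (+2 each step, mod 10).
Putting it together: 17.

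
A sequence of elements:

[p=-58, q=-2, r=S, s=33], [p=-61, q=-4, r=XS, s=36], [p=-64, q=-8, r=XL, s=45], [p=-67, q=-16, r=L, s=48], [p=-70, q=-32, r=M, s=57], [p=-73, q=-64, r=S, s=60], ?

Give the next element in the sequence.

[p=-76, q=-128, r=XS, s=69]

P goes -58, -61, -64, -67, -70, -73 → -76 (−3 each step).
Q — ×2 each step: -2, -4, -8, -16, -32, -64 → -128.
R goes S, XS, XL, L, M, S → XS (repeats S → XS → XL → L → M).
For the s, alternating steps +3, +9, +3, +9, …: 33, 36, 45, 48, 57, 60 → 69.
Combining the parts gives [p=-76, q=-128, r=XS, s=69].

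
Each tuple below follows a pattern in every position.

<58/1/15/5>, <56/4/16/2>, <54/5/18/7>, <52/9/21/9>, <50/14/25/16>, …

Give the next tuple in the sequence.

<48/23/30/25>

For the first entry, −2 each step: 58, 56, 54, 52, 50 → 48.
Second entry: 1, 4, 5, 9, 14 → 23 (each term is the sum of the two before it).
Third entry: differences are 1, 2, 3, … (increasing by 1 each time), so 15, 16, 18, 21, 25 → 30.
Fourth entry: 5, 2, 7, 9, 16 → 25 (each term is the sum of the two before it).
Putting it together: <48/23/30/25>.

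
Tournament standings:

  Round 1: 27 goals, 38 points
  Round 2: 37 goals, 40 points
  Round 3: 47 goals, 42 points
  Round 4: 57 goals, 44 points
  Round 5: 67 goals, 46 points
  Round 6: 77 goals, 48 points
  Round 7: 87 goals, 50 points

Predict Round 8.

97 goals, 52 points

Goals goes 27, 37, 47, 57, 67, 77, 87 → 97 (+10 each step).
Points goes 38, 40, 42, 44, 46, 48, 50 → 52 (+2 each step).
Combining the parts gives 97 goals, 52 points.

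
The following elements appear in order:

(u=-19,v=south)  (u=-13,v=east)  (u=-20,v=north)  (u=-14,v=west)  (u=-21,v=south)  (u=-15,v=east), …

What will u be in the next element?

U: alternating steps +6, −7, +6, −7, …; -19, -13, -20, -14, -21, -15 → -22.

-22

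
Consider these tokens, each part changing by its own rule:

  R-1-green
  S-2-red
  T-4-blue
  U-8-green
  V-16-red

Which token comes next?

For the letter, letters move forward 1 place in the alphabet: R, S, T, U, V → W.
Second component: 1, 2, 4, 8, 16 → 32 (×2 each step).
Colour: green, red, blue, green, red → blue (repeats green → red → blue).
Combining the parts gives W-32-blue.

W-32-blue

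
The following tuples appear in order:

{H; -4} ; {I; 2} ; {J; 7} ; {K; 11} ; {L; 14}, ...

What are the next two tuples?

{M; 16}, {N; 17}

Letter: letters move forward 1 place in the alphabet; H, I, J, K, L → M → N.
Second value goes -4, 2, 7, 11, 14 → 16 → 17 (differences are 6, 5, 4, … (decreasing by 1 each time)).
Putting the parts together: {M; 16} and then {N; 17}.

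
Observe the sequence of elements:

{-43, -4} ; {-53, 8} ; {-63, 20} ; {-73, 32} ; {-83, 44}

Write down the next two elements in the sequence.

{-93, 56}, {-103, 68}

For the first value, −10 each step: -43, -53, -63, -73, -83 → -93 → -103.
Second value — +12 each step: -4, 8, 20, 32, 44 → 56 → 68.
So the next two elements are {-93, 56} and {-103, 68}.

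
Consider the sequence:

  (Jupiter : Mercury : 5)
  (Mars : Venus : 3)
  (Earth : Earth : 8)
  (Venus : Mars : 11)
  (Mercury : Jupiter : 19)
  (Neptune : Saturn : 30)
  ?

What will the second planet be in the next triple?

Second planet — runs through the planets Mercury→Neptune: Mercury, Venus, Earth, Mars, Jupiter, Saturn → Uranus.

Uranus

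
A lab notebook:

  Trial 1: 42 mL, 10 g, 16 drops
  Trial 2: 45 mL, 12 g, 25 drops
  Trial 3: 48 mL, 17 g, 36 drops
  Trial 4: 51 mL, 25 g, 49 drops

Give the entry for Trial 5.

ML: +3 each step, so 42, 45, 48, 51 → 54.
G: differences are 2, 5, 8, … (increasing by 3 each time); 10, 12, 17, 25 → 36.
Drops: perfect squares: 4², 5², 6², …, so 16, 25, 36, 49 → 64.
So the next row is 54 mL, 36 g, 64 drops.

54 mL, 36 g, 64 drops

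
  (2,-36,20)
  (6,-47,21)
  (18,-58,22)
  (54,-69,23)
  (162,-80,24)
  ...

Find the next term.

(486,-91,25)

First part — ×3 each step: 2, 6, 18, 54, 162 → 486.
Second part — −11 each step: -36, -47, -58, -69, -80 → -91.
Third part: 20, 21, 22, 23, 24 → 25 (+1 each step).
Putting it together: (486,-91,25).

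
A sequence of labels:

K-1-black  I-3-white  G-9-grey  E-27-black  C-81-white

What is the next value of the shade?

Shade — repeats black → white → grey: black, white, grey, black, white → grey.

grey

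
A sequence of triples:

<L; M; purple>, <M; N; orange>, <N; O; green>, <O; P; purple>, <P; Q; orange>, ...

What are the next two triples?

For the first letter, letters move forward 1 place in the alphabet: L, M, N, O, P → Q → R.
Second letter: letters move forward 1 place in the alphabet; M, N, O, P, Q → R → S.
Colour: repeats purple → orange → green; purple, orange, green, purple, orange → green → purple.
Putting the parts together: <Q; R; green> and then <R; S; purple>.

<Q; R; green>, <R; S; purple>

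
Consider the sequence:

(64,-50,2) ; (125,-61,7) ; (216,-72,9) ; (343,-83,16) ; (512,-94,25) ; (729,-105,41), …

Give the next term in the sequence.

First entry: perfect cubes: 4³, 5³, 6³, …; 64, 125, 216, 343, 512, 729 → 1000.
Second entry goes -50, -61, -72, -83, -94, -105 → -116 (−11 each step).
Third entry — each term is the sum of the two before it: 2, 7, 9, 16, 25, 41 → 66.
Putting it together: (1000,-116,66).

(1000,-116,66)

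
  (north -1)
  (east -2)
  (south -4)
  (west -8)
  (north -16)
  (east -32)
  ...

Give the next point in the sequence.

(south -64)

Direction: repeats north → east → south → west; north, east, south, west, north, east → south.
Second coordinate: ×2 each step, so -1, -2, -4, -8, -16, -32 → -64.
Combining the parts gives (south -64).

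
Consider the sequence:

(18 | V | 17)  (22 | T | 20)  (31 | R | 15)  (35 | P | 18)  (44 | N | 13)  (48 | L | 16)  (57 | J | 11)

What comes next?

(61 | H | 14)

First part: alternating steps +4, +9, +4, +9, …, so 18, 22, 31, 35, 44, 48, 57 → 61.
Letter: letters move back 2 places in the alphabet; V, T, R, P, N, L, J → H.
Third part: alternating steps +3, −5, +3, −5, …; 17, 20, 15, 18, 13, 16, 11 → 14.
So the next term is (61 | H | 14).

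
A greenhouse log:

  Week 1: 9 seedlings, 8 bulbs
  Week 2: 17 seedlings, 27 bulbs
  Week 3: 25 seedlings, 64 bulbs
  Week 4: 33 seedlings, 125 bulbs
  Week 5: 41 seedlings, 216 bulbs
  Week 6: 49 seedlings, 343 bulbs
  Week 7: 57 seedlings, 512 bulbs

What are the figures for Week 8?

Seedlings goes 9, 17, 25, 33, 41, 49, 57 → 65 (+8 each step).
Bulbs: perfect cubes: 2³, 3³, 4³, …, so 8, 27, 64, 125, 216, 343, 512 → 729.
Putting it together: 65 seedlings, 729 bulbs.

65 seedlings, 729 bulbs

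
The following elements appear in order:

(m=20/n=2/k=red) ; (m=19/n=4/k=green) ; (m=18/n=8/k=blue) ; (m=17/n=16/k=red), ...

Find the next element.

M goes 20, 19, 18, 17 → 16 (−1 each step).
N — ×2 each step: 2, 4, 8, 16 → 32.
For the k, repeats red → green → blue: red, green, blue, red → green.
Combining the parts gives (m=16/n=32/k=green).

(m=16/n=32/k=green)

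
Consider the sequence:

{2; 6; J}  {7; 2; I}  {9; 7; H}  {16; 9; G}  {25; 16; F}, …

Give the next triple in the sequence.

First entry: 2, 7, 9, 16, 25 → 41 (each term is the sum of the two before it).
Second entry: always the previous value of the first entry, so 6, 2, 7, 9, 16 → 25.
Letter — letters move back 1 place in the alphabet: J, I, H, G, F → E.
Putting it together: {41; 25; E}.

{41; 25; E}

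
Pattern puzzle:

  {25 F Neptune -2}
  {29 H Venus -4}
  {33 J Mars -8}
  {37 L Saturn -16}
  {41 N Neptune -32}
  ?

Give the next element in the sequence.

For the first entry, +4 each step: 25, 29, 33, 37, 41 → 45.
For the letter, letters move forward 2 places in the alphabet: F, H, J, L, N → P.
Planet — repeats Neptune → Venus → Mars → Saturn: Neptune, Venus, Mars, Saturn, Neptune → Venus.
Fourth entry goes -2, -4, -8, -16, -32 → -64 (×2 each step).
Combining the parts gives {45 P Venus -64}.

{45 P Venus -64}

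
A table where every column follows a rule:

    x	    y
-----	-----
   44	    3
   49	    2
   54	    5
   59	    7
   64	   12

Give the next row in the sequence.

Column x: +5 each step; 44, 49, 54, 59, 64 → 69.
Column y: each term is the sum of the two before it, so 3, 2, 5, 7, 12 → 19.
So the next row is 69  19.

69  19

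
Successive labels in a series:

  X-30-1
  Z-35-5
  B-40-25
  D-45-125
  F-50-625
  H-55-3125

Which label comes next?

Letter: letters move forward 2 places in the alphabet, wrapping Z→A, so X, Z, B, D, F, H → J.
Second component — +5 each step: 30, 35, 40, 45, 50, 55 → 60.
Third component goes 1, 5, 25, 125, 625, 3125 → 15625 (×5 each step).
So the next label is J-60-15625.

J-60-15625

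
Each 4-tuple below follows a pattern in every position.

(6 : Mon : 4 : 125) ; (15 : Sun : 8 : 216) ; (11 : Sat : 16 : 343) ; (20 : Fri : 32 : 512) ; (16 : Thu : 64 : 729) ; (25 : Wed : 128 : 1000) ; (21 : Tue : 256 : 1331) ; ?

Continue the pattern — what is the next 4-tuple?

First slot: 6, 15, 11, 20, 16, 25, 21 → 30 (alternating steps +9, −4, +9, −4, …).
Day: runs backward through the weekdays Mon→Sun, so Mon, Sun, Sat, Fri, Thu, Wed, Tue → Mon.
Third slot: ×2 each step, so 4, 8, 16, 32, 64, 128, 256 → 512.
Fourth slot: 125, 216, 343, 512, 729, 1000, 1331 → 1728 (perfect cubes: 5³, 6³, 7³, …).
Putting it together: (30 : Mon : 512 : 1728).

(30 : Mon : 512 : 1728)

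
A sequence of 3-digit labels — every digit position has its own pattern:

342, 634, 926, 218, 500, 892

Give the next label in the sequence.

First digit — +3 each step, mod 10: 3, 6, 9, 2, 5, 8 → 1.
Second digit — −1 each step, mod 10: 4, 3, 2, 1, 0, 9 → 8.
Third digit: 2, 4, 6, 8, 0, 2 → 4 (+2 each step, mod 10).
Combining the parts gives 184.

184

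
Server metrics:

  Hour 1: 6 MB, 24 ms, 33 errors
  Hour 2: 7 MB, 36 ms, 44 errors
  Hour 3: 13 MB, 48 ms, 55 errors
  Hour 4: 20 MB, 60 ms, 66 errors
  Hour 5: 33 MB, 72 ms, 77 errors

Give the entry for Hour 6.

53 MB, 84 ms, 88 errors

MB: 6, 7, 13, 20, 33 → 53 (each term is the sum of the two before it).
For the ms, +12 each step: 24, 36, 48, 60, 72 → 84.
Errors: +11 each step, so 33, 44, 55, 66, 77 → 88.
Combining the parts gives 53 MB, 84 ms, 88 errors.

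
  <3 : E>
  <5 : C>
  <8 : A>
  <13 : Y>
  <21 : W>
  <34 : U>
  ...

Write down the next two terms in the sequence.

<55 : S>, <89 : Q>

First value goes 3, 5, 8, 13, 21, 34 → 55 → 89 (each term is the sum of the two before it).
Letter: letters move back 2 places in the alphabet, wrapping A→Z, so E, C, A, Y, W, U → S → Q.
So the next two terms are <55 : S> and <89 : Q>.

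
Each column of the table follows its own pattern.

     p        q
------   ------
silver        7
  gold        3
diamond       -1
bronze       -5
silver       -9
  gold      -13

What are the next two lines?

Column p: repeats silver → gold → diamond → bronze; silver, gold, diamond, bronze, silver, gold → diamond → bronze.
For the column q, −4 each step: 7, 3, -1, -5, -9, -13 → -17 → -21.
Putting the parts together: diamond  -17 and then bronze  -21.

diamond  -17; bronze  -21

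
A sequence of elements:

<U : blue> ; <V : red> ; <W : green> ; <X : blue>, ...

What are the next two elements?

Letter — letters move forward 1 place in the alphabet: U, V, W, X → Y → Z.
Colour: repeats blue → red → green, so blue, red, green, blue → red → green.
So the next two elements are <Y : red> and <Z : green>.

<Y : red>, <Z : green>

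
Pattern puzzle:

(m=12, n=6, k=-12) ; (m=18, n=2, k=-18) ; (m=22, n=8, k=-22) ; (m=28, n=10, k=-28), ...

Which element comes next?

M — alternating steps +6, +4, +6, +4, …: 12, 18, 22, 28 → 32.
N: each term is the sum of the two before it, so 6, 2, 8, 10 → 18.
For the k, always the negative of the m: -12, -18, -22, -28 → -32.
Combining the parts gives (m=32, n=18, k=-32).

(m=32, n=18, k=-32)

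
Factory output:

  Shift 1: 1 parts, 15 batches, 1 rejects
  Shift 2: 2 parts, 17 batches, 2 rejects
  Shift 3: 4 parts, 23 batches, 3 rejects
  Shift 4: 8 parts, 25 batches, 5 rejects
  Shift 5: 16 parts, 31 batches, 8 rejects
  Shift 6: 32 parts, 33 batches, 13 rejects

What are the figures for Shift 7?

Parts: 1, 2, 4, 8, 16, 32 → 64 (×2 each step).
Batches: alternating steps +2, +6, +2, +6, …, so 15, 17, 23, 25, 31, 33 → 39.
Rejects: each term is the sum of the two before it; 1, 2, 3, 5, 8, 13 → 21.
So the next row is 64 parts, 39 batches, 21 rejects.

64 parts, 39 batches, 21 rejects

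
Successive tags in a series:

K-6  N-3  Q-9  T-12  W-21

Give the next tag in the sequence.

Z-33

For the letter, letters move forward 3 places in the alphabet: K, N, Q, T, W → Z.
Second component: each term is the sum of the two before it, so 6, 3, 9, 12, 21 → 33.
So the next tag is Z-33.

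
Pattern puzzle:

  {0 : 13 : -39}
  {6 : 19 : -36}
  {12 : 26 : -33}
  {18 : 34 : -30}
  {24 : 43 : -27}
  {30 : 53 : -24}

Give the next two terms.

{36 : 64 : -21}, {42 : 76 : -18}

First slot: +6 each step, so 0, 6, 12, 18, 24, 30 → 36 → 42.
Second slot — differences are 6, 7, 8, … (increasing by 1 each time): 13, 19, 26, 34, 43, 53 → 64 → 76.
Third slot — +3 each step: -39, -36, -33, -30, -27, -24 → -21 → -18.
So the next two terms are {36 : 64 : -21} and {42 : 76 : -18}.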